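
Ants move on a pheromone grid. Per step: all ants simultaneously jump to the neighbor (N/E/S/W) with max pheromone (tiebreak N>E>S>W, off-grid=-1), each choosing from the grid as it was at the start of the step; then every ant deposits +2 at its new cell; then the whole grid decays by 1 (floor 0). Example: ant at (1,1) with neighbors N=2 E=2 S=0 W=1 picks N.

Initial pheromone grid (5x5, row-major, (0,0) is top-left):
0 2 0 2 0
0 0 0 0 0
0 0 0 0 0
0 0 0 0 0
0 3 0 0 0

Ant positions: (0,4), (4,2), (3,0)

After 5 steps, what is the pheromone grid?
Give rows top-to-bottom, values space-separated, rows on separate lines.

After step 1: ants at (0,3),(4,1),(2,0)
  0 1 0 3 0
  0 0 0 0 0
  1 0 0 0 0
  0 0 0 0 0
  0 4 0 0 0
After step 2: ants at (0,4),(3,1),(1,0)
  0 0 0 2 1
  1 0 0 0 0
  0 0 0 0 0
  0 1 0 0 0
  0 3 0 0 0
After step 3: ants at (0,3),(4,1),(0,0)
  1 0 0 3 0
  0 0 0 0 0
  0 0 0 0 0
  0 0 0 0 0
  0 4 0 0 0
After step 4: ants at (0,4),(3,1),(0,1)
  0 1 0 2 1
  0 0 0 0 0
  0 0 0 0 0
  0 1 0 0 0
  0 3 0 0 0
After step 5: ants at (0,3),(4,1),(0,2)
  0 0 1 3 0
  0 0 0 0 0
  0 0 0 0 0
  0 0 0 0 0
  0 4 0 0 0

0 0 1 3 0
0 0 0 0 0
0 0 0 0 0
0 0 0 0 0
0 4 0 0 0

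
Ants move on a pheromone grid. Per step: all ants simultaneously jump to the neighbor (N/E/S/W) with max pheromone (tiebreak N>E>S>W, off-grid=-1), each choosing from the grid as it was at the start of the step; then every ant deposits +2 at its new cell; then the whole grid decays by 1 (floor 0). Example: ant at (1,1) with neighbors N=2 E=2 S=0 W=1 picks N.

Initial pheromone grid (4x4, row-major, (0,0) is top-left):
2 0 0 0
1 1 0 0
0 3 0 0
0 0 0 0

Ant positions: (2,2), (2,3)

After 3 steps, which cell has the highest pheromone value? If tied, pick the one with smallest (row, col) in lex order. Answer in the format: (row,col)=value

Step 1: ant0:(2,2)->W->(2,1) | ant1:(2,3)->N->(1,3)
  grid max=4 at (2,1)
Step 2: ant0:(2,1)->N->(1,1) | ant1:(1,3)->N->(0,3)
  grid max=3 at (2,1)
Step 3: ant0:(1,1)->S->(2,1) | ant1:(0,3)->S->(1,3)
  grid max=4 at (2,1)
Final grid:
  0 0 0 0
  0 0 0 1
  0 4 0 0
  0 0 0 0
Max pheromone 4 at (2,1)

Answer: (2,1)=4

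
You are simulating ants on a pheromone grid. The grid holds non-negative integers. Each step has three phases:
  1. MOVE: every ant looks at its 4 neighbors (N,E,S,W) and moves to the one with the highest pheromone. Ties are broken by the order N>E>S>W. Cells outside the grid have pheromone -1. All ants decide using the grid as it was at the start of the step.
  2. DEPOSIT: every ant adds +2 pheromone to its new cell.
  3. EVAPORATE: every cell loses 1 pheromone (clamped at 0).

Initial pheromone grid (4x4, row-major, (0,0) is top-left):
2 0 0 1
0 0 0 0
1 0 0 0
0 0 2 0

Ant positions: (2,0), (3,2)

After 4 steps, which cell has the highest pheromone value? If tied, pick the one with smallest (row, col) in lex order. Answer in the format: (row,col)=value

Step 1: ant0:(2,0)->N->(1,0) | ant1:(3,2)->N->(2,2)
  grid max=1 at (0,0)
Step 2: ant0:(1,0)->N->(0,0) | ant1:(2,2)->S->(3,2)
  grid max=2 at (0,0)
Step 3: ant0:(0,0)->E->(0,1) | ant1:(3,2)->N->(2,2)
  grid max=1 at (0,0)
Step 4: ant0:(0,1)->W->(0,0) | ant1:(2,2)->S->(3,2)
  grid max=2 at (0,0)
Final grid:
  2 0 0 0
  0 0 0 0
  0 0 0 0
  0 0 2 0
Max pheromone 2 at (0,0)

Answer: (0,0)=2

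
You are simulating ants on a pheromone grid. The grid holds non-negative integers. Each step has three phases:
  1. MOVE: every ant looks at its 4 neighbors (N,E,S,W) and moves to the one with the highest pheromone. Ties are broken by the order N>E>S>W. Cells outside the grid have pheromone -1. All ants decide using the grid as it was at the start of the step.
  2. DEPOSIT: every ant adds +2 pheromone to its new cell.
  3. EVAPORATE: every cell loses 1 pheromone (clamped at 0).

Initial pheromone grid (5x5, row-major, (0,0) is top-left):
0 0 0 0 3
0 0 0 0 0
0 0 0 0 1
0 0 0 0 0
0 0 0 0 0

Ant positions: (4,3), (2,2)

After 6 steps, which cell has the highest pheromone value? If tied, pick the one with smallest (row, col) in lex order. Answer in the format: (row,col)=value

Step 1: ant0:(4,3)->N->(3,3) | ant1:(2,2)->N->(1,2)
  grid max=2 at (0,4)
Step 2: ant0:(3,3)->N->(2,3) | ant1:(1,2)->N->(0,2)
  grid max=1 at (0,2)
Step 3: ant0:(2,3)->N->(1,3) | ant1:(0,2)->E->(0,3)
  grid max=1 at (0,3)
Step 4: ant0:(1,3)->N->(0,3) | ant1:(0,3)->S->(1,3)
  grid max=2 at (0,3)
Step 5: ant0:(0,3)->S->(1,3) | ant1:(1,3)->N->(0,3)
  grid max=3 at (0,3)
Step 6: ant0:(1,3)->N->(0,3) | ant1:(0,3)->S->(1,3)
  grid max=4 at (0,3)
Final grid:
  0 0 0 4 0
  0 0 0 4 0
  0 0 0 0 0
  0 0 0 0 0
  0 0 0 0 0
Max pheromone 4 at (0,3)

Answer: (0,3)=4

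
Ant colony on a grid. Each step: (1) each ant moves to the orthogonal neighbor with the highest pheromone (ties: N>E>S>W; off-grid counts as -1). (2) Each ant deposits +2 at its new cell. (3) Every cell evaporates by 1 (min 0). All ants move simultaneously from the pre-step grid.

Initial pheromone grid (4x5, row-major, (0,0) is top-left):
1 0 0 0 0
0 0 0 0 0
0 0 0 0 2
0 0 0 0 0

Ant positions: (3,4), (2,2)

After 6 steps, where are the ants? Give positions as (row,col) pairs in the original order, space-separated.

Step 1: ant0:(3,4)->N->(2,4) | ant1:(2,2)->N->(1,2)
  grid max=3 at (2,4)
Step 2: ant0:(2,4)->N->(1,4) | ant1:(1,2)->N->(0,2)
  grid max=2 at (2,4)
Step 3: ant0:(1,4)->S->(2,4) | ant1:(0,2)->E->(0,3)
  grid max=3 at (2,4)
Step 4: ant0:(2,4)->N->(1,4) | ant1:(0,3)->E->(0,4)
  grid max=2 at (2,4)
Step 5: ant0:(1,4)->S->(2,4) | ant1:(0,4)->S->(1,4)
  grid max=3 at (2,4)
Step 6: ant0:(2,4)->N->(1,4) | ant1:(1,4)->S->(2,4)
  grid max=4 at (2,4)

(1,4) (2,4)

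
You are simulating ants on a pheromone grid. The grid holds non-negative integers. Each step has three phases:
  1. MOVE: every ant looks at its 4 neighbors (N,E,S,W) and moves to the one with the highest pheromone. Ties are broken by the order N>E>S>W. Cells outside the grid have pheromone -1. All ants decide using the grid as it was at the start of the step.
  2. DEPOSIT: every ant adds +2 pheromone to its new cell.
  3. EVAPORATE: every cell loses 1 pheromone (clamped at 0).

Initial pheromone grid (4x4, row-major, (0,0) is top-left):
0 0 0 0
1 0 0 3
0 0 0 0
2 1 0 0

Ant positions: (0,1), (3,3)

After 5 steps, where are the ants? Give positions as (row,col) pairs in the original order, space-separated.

Step 1: ant0:(0,1)->E->(0,2) | ant1:(3,3)->N->(2,3)
  grid max=2 at (1,3)
Step 2: ant0:(0,2)->E->(0,3) | ant1:(2,3)->N->(1,3)
  grid max=3 at (1,3)
Step 3: ant0:(0,3)->S->(1,3) | ant1:(1,3)->N->(0,3)
  grid max=4 at (1,3)
Step 4: ant0:(1,3)->N->(0,3) | ant1:(0,3)->S->(1,3)
  grid max=5 at (1,3)
Step 5: ant0:(0,3)->S->(1,3) | ant1:(1,3)->N->(0,3)
  grid max=6 at (1,3)

(1,3) (0,3)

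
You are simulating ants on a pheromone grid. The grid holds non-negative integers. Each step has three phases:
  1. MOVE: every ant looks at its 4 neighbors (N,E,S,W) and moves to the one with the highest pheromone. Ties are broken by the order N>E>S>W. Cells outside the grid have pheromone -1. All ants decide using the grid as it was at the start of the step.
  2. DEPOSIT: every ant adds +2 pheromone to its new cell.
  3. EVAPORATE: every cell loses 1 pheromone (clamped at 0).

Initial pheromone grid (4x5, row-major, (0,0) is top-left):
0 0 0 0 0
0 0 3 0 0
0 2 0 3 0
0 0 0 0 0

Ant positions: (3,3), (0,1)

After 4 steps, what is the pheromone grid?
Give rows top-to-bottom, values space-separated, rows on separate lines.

After step 1: ants at (2,3),(0,2)
  0 0 1 0 0
  0 0 2 0 0
  0 1 0 4 0
  0 0 0 0 0
After step 2: ants at (1,3),(1,2)
  0 0 0 0 0
  0 0 3 1 0
  0 0 0 3 0
  0 0 0 0 0
After step 3: ants at (2,3),(1,3)
  0 0 0 0 0
  0 0 2 2 0
  0 0 0 4 0
  0 0 0 0 0
After step 4: ants at (1,3),(2,3)
  0 0 0 0 0
  0 0 1 3 0
  0 0 0 5 0
  0 0 0 0 0

0 0 0 0 0
0 0 1 3 0
0 0 0 5 0
0 0 0 0 0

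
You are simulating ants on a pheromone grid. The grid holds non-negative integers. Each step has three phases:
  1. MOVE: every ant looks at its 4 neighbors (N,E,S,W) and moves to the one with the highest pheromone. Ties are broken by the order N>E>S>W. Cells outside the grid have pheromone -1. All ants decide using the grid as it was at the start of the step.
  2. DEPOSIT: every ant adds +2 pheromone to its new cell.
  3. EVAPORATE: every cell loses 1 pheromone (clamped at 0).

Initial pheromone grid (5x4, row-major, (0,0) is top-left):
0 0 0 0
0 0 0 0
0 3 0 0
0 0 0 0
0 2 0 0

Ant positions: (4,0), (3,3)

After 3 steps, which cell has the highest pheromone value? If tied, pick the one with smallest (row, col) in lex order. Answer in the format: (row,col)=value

Answer: (4,1)=3

Derivation:
Step 1: ant0:(4,0)->E->(4,1) | ant1:(3,3)->N->(2,3)
  grid max=3 at (4,1)
Step 2: ant0:(4,1)->N->(3,1) | ant1:(2,3)->N->(1,3)
  grid max=2 at (4,1)
Step 3: ant0:(3,1)->S->(4,1) | ant1:(1,3)->N->(0,3)
  grid max=3 at (4,1)
Final grid:
  0 0 0 1
  0 0 0 0
  0 0 0 0
  0 0 0 0
  0 3 0 0
Max pheromone 3 at (4,1)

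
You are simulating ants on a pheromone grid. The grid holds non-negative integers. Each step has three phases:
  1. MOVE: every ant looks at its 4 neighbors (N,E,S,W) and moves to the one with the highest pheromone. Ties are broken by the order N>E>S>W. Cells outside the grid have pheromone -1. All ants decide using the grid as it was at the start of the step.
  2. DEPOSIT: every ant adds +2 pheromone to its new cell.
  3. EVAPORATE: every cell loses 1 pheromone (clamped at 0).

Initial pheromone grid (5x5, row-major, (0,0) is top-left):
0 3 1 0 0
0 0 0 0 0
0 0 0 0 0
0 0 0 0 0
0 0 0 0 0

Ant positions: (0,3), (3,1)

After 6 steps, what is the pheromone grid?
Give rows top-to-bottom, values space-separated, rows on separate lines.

After step 1: ants at (0,2),(2,1)
  0 2 2 0 0
  0 0 0 0 0
  0 1 0 0 0
  0 0 0 0 0
  0 0 0 0 0
After step 2: ants at (0,1),(1,1)
  0 3 1 0 0
  0 1 0 0 0
  0 0 0 0 0
  0 0 0 0 0
  0 0 0 0 0
After step 3: ants at (0,2),(0,1)
  0 4 2 0 0
  0 0 0 0 0
  0 0 0 0 0
  0 0 0 0 0
  0 0 0 0 0
After step 4: ants at (0,1),(0,2)
  0 5 3 0 0
  0 0 0 0 0
  0 0 0 0 0
  0 0 0 0 0
  0 0 0 0 0
After step 5: ants at (0,2),(0,1)
  0 6 4 0 0
  0 0 0 0 0
  0 0 0 0 0
  0 0 0 0 0
  0 0 0 0 0
After step 6: ants at (0,1),(0,2)
  0 7 5 0 0
  0 0 0 0 0
  0 0 0 0 0
  0 0 0 0 0
  0 0 0 0 0

0 7 5 0 0
0 0 0 0 0
0 0 0 0 0
0 0 0 0 0
0 0 0 0 0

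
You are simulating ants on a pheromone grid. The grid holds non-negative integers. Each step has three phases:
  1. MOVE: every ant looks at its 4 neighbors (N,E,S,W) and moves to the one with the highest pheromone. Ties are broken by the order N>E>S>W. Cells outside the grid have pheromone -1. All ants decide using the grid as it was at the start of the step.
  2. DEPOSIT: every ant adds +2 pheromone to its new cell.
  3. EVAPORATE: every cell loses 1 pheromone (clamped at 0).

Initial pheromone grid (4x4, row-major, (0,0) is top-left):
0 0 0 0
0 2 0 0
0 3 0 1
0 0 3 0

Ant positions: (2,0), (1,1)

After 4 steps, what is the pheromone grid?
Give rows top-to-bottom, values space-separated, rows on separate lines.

After step 1: ants at (2,1),(2,1)
  0 0 0 0
  0 1 0 0
  0 6 0 0
  0 0 2 0
After step 2: ants at (1,1),(1,1)
  0 0 0 0
  0 4 0 0
  0 5 0 0
  0 0 1 0
After step 3: ants at (2,1),(2,1)
  0 0 0 0
  0 3 0 0
  0 8 0 0
  0 0 0 0
After step 4: ants at (1,1),(1,1)
  0 0 0 0
  0 6 0 0
  0 7 0 0
  0 0 0 0

0 0 0 0
0 6 0 0
0 7 0 0
0 0 0 0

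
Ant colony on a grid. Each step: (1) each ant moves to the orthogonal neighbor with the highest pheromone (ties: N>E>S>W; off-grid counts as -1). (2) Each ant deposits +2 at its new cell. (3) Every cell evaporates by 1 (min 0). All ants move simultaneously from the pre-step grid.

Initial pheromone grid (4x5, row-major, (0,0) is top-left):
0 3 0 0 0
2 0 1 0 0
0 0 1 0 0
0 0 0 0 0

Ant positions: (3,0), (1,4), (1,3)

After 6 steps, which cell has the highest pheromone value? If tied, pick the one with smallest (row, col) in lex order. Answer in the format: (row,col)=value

Answer: (1,0)=2

Derivation:
Step 1: ant0:(3,0)->N->(2,0) | ant1:(1,4)->N->(0,4) | ant2:(1,3)->W->(1,2)
  grid max=2 at (0,1)
Step 2: ant0:(2,0)->N->(1,0) | ant1:(0,4)->S->(1,4) | ant2:(1,2)->N->(0,2)
  grid max=2 at (1,0)
Step 3: ant0:(1,0)->N->(0,0) | ant1:(1,4)->N->(0,4) | ant2:(0,2)->S->(1,2)
  grid max=2 at (1,2)
Step 4: ant0:(0,0)->S->(1,0) | ant1:(0,4)->S->(1,4) | ant2:(1,2)->N->(0,2)
  grid max=2 at (1,0)
Step 5: ant0:(1,0)->N->(0,0) | ant1:(1,4)->N->(0,4) | ant2:(0,2)->S->(1,2)
  grid max=2 at (1,2)
Step 6: ant0:(0,0)->S->(1,0) | ant1:(0,4)->S->(1,4) | ant2:(1,2)->N->(0,2)
  grid max=2 at (1,0)
Final grid:
  0 0 1 0 0
  2 0 1 0 1
  0 0 0 0 0
  0 0 0 0 0
Max pheromone 2 at (1,0)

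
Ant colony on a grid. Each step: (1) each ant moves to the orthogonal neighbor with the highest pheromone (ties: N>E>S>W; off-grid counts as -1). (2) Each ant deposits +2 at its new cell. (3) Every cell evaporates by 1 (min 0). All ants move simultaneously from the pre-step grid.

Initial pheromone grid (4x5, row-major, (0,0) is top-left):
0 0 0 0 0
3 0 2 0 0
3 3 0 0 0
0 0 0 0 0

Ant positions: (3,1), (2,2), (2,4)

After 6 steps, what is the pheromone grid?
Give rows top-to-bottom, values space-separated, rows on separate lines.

After step 1: ants at (2,1),(2,1),(1,4)
  0 0 0 0 0
  2 0 1 0 1
  2 6 0 0 0
  0 0 0 0 0
After step 2: ants at (2,0),(2,0),(0,4)
  0 0 0 0 1
  1 0 0 0 0
  5 5 0 0 0
  0 0 0 0 0
After step 3: ants at (2,1),(2,1),(1,4)
  0 0 0 0 0
  0 0 0 0 1
  4 8 0 0 0
  0 0 0 0 0
After step 4: ants at (2,0),(2,0),(0,4)
  0 0 0 0 1
  0 0 0 0 0
  7 7 0 0 0
  0 0 0 0 0
After step 5: ants at (2,1),(2,1),(1,4)
  0 0 0 0 0
  0 0 0 0 1
  6 10 0 0 0
  0 0 0 0 0
After step 6: ants at (2,0),(2,0),(0,4)
  0 0 0 0 1
  0 0 0 0 0
  9 9 0 0 0
  0 0 0 0 0

0 0 0 0 1
0 0 0 0 0
9 9 0 0 0
0 0 0 0 0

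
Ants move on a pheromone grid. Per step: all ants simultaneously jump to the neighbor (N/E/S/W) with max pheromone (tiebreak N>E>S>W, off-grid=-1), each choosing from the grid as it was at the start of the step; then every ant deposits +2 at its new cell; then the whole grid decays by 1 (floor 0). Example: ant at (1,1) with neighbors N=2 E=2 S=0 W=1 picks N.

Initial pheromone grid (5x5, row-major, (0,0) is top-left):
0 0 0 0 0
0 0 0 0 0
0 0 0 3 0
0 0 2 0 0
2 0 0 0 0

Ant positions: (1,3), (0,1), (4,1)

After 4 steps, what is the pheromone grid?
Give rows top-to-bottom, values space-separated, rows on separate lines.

After step 1: ants at (2,3),(0,2),(4,0)
  0 0 1 0 0
  0 0 0 0 0
  0 0 0 4 0
  0 0 1 0 0
  3 0 0 0 0
After step 2: ants at (1,3),(0,3),(3,0)
  0 0 0 1 0
  0 0 0 1 0
  0 0 0 3 0
  1 0 0 0 0
  2 0 0 0 0
After step 3: ants at (2,3),(1,3),(4,0)
  0 0 0 0 0
  0 0 0 2 0
  0 0 0 4 0
  0 0 0 0 0
  3 0 0 0 0
After step 4: ants at (1,3),(2,3),(3,0)
  0 0 0 0 0
  0 0 0 3 0
  0 0 0 5 0
  1 0 0 0 0
  2 0 0 0 0

0 0 0 0 0
0 0 0 3 0
0 0 0 5 0
1 0 0 0 0
2 0 0 0 0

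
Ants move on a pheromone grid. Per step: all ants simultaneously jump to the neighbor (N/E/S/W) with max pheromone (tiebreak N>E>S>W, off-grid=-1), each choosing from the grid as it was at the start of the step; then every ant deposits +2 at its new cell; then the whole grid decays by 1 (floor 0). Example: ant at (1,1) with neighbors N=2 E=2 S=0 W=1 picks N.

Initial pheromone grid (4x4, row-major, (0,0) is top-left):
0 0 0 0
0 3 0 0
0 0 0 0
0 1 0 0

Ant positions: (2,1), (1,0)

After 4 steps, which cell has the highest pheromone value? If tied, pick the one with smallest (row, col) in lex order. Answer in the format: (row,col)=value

Step 1: ant0:(2,1)->N->(1,1) | ant1:(1,0)->E->(1,1)
  grid max=6 at (1,1)
Step 2: ant0:(1,1)->N->(0,1) | ant1:(1,1)->N->(0,1)
  grid max=5 at (1,1)
Step 3: ant0:(0,1)->S->(1,1) | ant1:(0,1)->S->(1,1)
  grid max=8 at (1,1)
Step 4: ant0:(1,1)->N->(0,1) | ant1:(1,1)->N->(0,1)
  grid max=7 at (1,1)
Final grid:
  0 5 0 0
  0 7 0 0
  0 0 0 0
  0 0 0 0
Max pheromone 7 at (1,1)

Answer: (1,1)=7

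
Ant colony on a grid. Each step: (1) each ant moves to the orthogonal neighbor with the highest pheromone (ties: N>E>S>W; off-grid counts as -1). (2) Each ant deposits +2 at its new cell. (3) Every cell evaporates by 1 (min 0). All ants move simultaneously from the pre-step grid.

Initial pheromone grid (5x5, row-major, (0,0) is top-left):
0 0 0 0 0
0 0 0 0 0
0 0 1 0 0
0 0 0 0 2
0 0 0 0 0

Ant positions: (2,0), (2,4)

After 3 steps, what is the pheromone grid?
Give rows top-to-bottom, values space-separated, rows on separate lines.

After step 1: ants at (1,0),(3,4)
  0 0 0 0 0
  1 0 0 0 0
  0 0 0 0 0
  0 0 0 0 3
  0 0 0 0 0
After step 2: ants at (0,0),(2,4)
  1 0 0 0 0
  0 0 0 0 0
  0 0 0 0 1
  0 0 0 0 2
  0 0 0 0 0
After step 3: ants at (0,1),(3,4)
  0 1 0 0 0
  0 0 0 0 0
  0 0 0 0 0
  0 0 0 0 3
  0 0 0 0 0

0 1 0 0 0
0 0 0 0 0
0 0 0 0 0
0 0 0 0 3
0 0 0 0 0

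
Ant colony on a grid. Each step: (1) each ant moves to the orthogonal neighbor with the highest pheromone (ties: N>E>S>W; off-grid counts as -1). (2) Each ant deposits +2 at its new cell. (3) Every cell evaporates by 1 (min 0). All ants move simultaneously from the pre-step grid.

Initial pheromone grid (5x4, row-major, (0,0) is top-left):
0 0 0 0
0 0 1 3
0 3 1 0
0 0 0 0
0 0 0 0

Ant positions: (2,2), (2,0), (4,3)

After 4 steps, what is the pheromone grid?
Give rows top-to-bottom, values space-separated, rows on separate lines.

After step 1: ants at (2,1),(2,1),(3,3)
  0 0 0 0
  0 0 0 2
  0 6 0 0
  0 0 0 1
  0 0 0 0
After step 2: ants at (1,1),(1,1),(2,3)
  0 0 0 0
  0 3 0 1
  0 5 0 1
  0 0 0 0
  0 0 0 0
After step 3: ants at (2,1),(2,1),(1,3)
  0 0 0 0
  0 2 0 2
  0 8 0 0
  0 0 0 0
  0 0 0 0
After step 4: ants at (1,1),(1,1),(0,3)
  0 0 0 1
  0 5 0 1
  0 7 0 0
  0 0 0 0
  0 0 0 0

0 0 0 1
0 5 0 1
0 7 0 0
0 0 0 0
0 0 0 0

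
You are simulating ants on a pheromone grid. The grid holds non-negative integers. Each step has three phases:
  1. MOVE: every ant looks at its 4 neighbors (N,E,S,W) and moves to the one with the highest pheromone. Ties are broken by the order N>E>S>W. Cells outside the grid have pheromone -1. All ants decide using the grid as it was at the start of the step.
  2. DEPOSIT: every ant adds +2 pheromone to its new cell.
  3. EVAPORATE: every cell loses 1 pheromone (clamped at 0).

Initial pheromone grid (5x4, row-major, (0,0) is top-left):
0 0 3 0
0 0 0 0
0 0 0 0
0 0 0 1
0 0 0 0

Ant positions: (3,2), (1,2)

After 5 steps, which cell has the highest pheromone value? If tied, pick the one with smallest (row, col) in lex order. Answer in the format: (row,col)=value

Answer: (0,2)=4

Derivation:
Step 1: ant0:(3,2)->E->(3,3) | ant1:(1,2)->N->(0,2)
  grid max=4 at (0,2)
Step 2: ant0:(3,3)->N->(2,3) | ant1:(0,2)->E->(0,3)
  grid max=3 at (0,2)
Step 3: ant0:(2,3)->S->(3,3) | ant1:(0,3)->W->(0,2)
  grid max=4 at (0,2)
Step 4: ant0:(3,3)->N->(2,3) | ant1:(0,2)->E->(0,3)
  grid max=3 at (0,2)
Step 5: ant0:(2,3)->S->(3,3) | ant1:(0,3)->W->(0,2)
  grid max=4 at (0,2)
Final grid:
  0 0 4 0
  0 0 0 0
  0 0 0 0
  0 0 0 2
  0 0 0 0
Max pheromone 4 at (0,2)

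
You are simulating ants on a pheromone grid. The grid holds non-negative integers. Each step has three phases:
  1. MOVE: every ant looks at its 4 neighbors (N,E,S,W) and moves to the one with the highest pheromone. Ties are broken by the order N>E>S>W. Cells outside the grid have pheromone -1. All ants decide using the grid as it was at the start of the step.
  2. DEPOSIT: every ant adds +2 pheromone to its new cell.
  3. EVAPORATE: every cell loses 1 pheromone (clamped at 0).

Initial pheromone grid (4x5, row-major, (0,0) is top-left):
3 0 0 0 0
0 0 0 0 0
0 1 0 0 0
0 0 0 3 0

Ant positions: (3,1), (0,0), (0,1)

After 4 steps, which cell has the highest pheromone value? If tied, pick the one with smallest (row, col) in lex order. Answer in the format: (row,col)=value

Answer: (0,0)=9

Derivation:
Step 1: ant0:(3,1)->N->(2,1) | ant1:(0,0)->E->(0,1) | ant2:(0,1)->W->(0,0)
  grid max=4 at (0,0)
Step 2: ant0:(2,1)->N->(1,1) | ant1:(0,1)->W->(0,0) | ant2:(0,0)->E->(0,1)
  grid max=5 at (0,0)
Step 3: ant0:(1,1)->N->(0,1) | ant1:(0,0)->E->(0,1) | ant2:(0,1)->W->(0,0)
  grid max=6 at (0,0)
Step 4: ant0:(0,1)->W->(0,0) | ant1:(0,1)->W->(0,0) | ant2:(0,0)->E->(0,1)
  grid max=9 at (0,0)
Final grid:
  9 6 0 0 0
  0 0 0 0 0
  0 0 0 0 0
  0 0 0 0 0
Max pheromone 9 at (0,0)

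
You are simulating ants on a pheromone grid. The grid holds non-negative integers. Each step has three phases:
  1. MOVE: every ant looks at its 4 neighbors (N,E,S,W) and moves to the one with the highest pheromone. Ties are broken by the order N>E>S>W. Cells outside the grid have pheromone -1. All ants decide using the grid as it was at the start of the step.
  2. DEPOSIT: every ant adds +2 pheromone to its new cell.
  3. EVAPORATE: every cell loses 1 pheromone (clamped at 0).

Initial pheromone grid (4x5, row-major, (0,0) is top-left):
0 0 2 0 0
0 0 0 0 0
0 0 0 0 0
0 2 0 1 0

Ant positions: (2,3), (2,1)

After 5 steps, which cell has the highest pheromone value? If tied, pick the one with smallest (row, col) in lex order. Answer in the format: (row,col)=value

Step 1: ant0:(2,3)->S->(3,3) | ant1:(2,1)->S->(3,1)
  grid max=3 at (3,1)
Step 2: ant0:(3,3)->N->(2,3) | ant1:(3,1)->N->(2,1)
  grid max=2 at (3,1)
Step 3: ant0:(2,3)->S->(3,3) | ant1:(2,1)->S->(3,1)
  grid max=3 at (3,1)
Step 4: ant0:(3,3)->N->(2,3) | ant1:(3,1)->N->(2,1)
  grid max=2 at (3,1)
Step 5: ant0:(2,3)->S->(3,3) | ant1:(2,1)->S->(3,1)
  grid max=3 at (3,1)
Final grid:
  0 0 0 0 0
  0 0 0 0 0
  0 0 0 0 0
  0 3 0 2 0
Max pheromone 3 at (3,1)

Answer: (3,1)=3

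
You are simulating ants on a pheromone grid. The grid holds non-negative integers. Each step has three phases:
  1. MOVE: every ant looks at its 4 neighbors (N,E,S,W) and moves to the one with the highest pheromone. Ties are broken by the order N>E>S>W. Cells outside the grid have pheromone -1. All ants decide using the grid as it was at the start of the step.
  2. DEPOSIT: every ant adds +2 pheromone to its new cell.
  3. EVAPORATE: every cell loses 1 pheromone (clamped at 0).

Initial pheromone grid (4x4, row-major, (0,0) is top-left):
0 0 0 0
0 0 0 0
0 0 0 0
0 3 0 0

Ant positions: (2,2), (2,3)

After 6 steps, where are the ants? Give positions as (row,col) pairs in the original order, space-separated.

Step 1: ant0:(2,2)->N->(1,2) | ant1:(2,3)->N->(1,3)
  grid max=2 at (3,1)
Step 2: ant0:(1,2)->E->(1,3) | ant1:(1,3)->W->(1,2)
  grid max=2 at (1,2)
Step 3: ant0:(1,3)->W->(1,2) | ant1:(1,2)->E->(1,3)
  grid max=3 at (1,2)
Step 4: ant0:(1,2)->E->(1,3) | ant1:(1,3)->W->(1,2)
  grid max=4 at (1,2)
Step 5: ant0:(1,3)->W->(1,2) | ant1:(1,2)->E->(1,3)
  grid max=5 at (1,2)
Step 6: ant0:(1,2)->E->(1,3) | ant1:(1,3)->W->(1,2)
  grid max=6 at (1,2)

(1,3) (1,2)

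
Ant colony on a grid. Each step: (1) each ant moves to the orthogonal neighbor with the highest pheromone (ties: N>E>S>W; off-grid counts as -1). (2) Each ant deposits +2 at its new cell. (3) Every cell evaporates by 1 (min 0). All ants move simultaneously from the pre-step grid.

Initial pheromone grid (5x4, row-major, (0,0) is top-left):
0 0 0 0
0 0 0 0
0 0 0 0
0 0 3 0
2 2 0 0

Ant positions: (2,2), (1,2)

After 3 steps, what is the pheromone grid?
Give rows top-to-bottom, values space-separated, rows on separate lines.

After step 1: ants at (3,2),(0,2)
  0 0 1 0
  0 0 0 0
  0 0 0 0
  0 0 4 0
  1 1 0 0
After step 2: ants at (2,2),(0,3)
  0 0 0 1
  0 0 0 0
  0 0 1 0
  0 0 3 0
  0 0 0 0
After step 3: ants at (3,2),(1,3)
  0 0 0 0
  0 0 0 1
  0 0 0 0
  0 0 4 0
  0 0 0 0

0 0 0 0
0 0 0 1
0 0 0 0
0 0 4 0
0 0 0 0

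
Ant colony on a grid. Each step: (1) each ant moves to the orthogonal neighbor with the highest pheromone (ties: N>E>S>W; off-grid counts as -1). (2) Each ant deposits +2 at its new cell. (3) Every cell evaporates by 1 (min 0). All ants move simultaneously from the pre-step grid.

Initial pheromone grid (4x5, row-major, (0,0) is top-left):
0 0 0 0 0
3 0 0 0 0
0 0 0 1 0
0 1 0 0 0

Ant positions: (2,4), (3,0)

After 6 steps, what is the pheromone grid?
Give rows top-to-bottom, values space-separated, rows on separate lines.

After step 1: ants at (2,3),(3,1)
  0 0 0 0 0
  2 0 0 0 0
  0 0 0 2 0
  0 2 0 0 0
After step 2: ants at (1,3),(2,1)
  0 0 0 0 0
  1 0 0 1 0
  0 1 0 1 0
  0 1 0 0 0
After step 3: ants at (2,3),(3,1)
  0 0 0 0 0
  0 0 0 0 0
  0 0 0 2 0
  0 2 0 0 0
After step 4: ants at (1,3),(2,1)
  0 0 0 0 0
  0 0 0 1 0
  0 1 0 1 0
  0 1 0 0 0
After step 5: ants at (2,3),(3,1)
  0 0 0 0 0
  0 0 0 0 0
  0 0 0 2 0
  0 2 0 0 0
After step 6: ants at (1,3),(2,1)
  0 0 0 0 0
  0 0 0 1 0
  0 1 0 1 0
  0 1 0 0 0

0 0 0 0 0
0 0 0 1 0
0 1 0 1 0
0 1 0 0 0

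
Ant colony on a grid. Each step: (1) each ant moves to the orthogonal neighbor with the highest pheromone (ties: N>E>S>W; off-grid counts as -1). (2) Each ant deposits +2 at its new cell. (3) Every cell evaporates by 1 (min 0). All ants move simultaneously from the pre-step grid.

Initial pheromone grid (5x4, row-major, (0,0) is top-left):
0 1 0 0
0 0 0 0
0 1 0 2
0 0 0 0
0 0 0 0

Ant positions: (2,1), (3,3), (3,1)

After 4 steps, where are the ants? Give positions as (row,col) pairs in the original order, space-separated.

Step 1: ant0:(2,1)->N->(1,1) | ant1:(3,3)->N->(2,3) | ant2:(3,1)->N->(2,1)
  grid max=3 at (2,3)
Step 2: ant0:(1,1)->S->(2,1) | ant1:(2,3)->N->(1,3) | ant2:(2,1)->N->(1,1)
  grid max=3 at (2,1)
Step 3: ant0:(2,1)->N->(1,1) | ant1:(1,3)->S->(2,3) | ant2:(1,1)->S->(2,1)
  grid max=4 at (2,1)
Step 4: ant0:(1,1)->S->(2,1) | ant1:(2,3)->N->(1,3) | ant2:(2,1)->N->(1,1)
  grid max=5 at (2,1)

(2,1) (1,3) (1,1)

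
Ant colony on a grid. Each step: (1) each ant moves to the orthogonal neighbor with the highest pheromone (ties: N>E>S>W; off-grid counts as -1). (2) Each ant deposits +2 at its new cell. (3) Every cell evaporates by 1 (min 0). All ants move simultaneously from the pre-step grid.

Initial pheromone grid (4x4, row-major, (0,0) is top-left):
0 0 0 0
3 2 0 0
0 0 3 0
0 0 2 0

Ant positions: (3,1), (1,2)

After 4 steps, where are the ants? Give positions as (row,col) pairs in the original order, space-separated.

Step 1: ant0:(3,1)->E->(3,2) | ant1:(1,2)->S->(2,2)
  grid max=4 at (2,2)
Step 2: ant0:(3,2)->N->(2,2) | ant1:(2,2)->S->(3,2)
  grid max=5 at (2,2)
Step 3: ant0:(2,2)->S->(3,2) | ant1:(3,2)->N->(2,2)
  grid max=6 at (2,2)
Step 4: ant0:(3,2)->N->(2,2) | ant1:(2,2)->S->(3,2)
  grid max=7 at (2,2)

(2,2) (3,2)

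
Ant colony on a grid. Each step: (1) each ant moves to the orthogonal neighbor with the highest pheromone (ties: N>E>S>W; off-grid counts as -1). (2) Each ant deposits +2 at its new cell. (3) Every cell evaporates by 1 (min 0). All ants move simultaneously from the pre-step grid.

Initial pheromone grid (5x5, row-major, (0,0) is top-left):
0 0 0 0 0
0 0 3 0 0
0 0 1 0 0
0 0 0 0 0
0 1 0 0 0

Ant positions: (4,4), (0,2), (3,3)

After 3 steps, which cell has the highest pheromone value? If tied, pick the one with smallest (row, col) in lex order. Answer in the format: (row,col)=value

Step 1: ant0:(4,4)->N->(3,4) | ant1:(0,2)->S->(1,2) | ant2:(3,3)->N->(2,3)
  grid max=4 at (1,2)
Step 2: ant0:(3,4)->N->(2,4) | ant1:(1,2)->N->(0,2) | ant2:(2,3)->N->(1,3)
  grid max=3 at (1,2)
Step 3: ant0:(2,4)->N->(1,4) | ant1:(0,2)->S->(1,2) | ant2:(1,3)->W->(1,2)
  grid max=6 at (1,2)
Final grid:
  0 0 0 0 0
  0 0 6 0 1
  0 0 0 0 0
  0 0 0 0 0
  0 0 0 0 0
Max pheromone 6 at (1,2)

Answer: (1,2)=6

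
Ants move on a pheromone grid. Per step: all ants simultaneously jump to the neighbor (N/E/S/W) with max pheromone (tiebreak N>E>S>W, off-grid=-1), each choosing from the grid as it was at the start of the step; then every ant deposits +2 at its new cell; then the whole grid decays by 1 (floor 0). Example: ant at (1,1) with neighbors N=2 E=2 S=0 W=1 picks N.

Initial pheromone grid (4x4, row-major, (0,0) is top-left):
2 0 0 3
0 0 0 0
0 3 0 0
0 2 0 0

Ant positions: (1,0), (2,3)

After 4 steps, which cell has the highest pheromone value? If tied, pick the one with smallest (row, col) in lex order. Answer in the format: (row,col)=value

Step 1: ant0:(1,0)->N->(0,0) | ant1:(2,3)->N->(1,3)
  grid max=3 at (0,0)
Step 2: ant0:(0,0)->E->(0,1) | ant1:(1,3)->N->(0,3)
  grid max=3 at (0,3)
Step 3: ant0:(0,1)->W->(0,0) | ant1:(0,3)->S->(1,3)
  grid max=3 at (0,0)
Step 4: ant0:(0,0)->E->(0,1) | ant1:(1,3)->N->(0,3)
  grid max=3 at (0,3)
Final grid:
  2 1 0 3
  0 0 0 0
  0 0 0 0
  0 0 0 0
Max pheromone 3 at (0,3)

Answer: (0,3)=3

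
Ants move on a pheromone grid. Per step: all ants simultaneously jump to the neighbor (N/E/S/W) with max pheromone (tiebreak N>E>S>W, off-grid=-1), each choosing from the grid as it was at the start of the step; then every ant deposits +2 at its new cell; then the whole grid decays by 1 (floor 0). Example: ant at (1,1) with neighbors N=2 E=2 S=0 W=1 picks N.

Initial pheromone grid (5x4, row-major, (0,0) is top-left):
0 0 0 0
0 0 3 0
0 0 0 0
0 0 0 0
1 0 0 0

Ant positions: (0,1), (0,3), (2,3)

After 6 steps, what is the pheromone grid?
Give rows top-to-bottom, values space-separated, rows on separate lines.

After step 1: ants at (0,2),(1,3),(1,3)
  0 0 1 0
  0 0 2 3
  0 0 0 0
  0 0 0 0
  0 0 0 0
After step 2: ants at (1,2),(1,2),(1,2)
  0 0 0 0
  0 0 7 2
  0 0 0 0
  0 0 0 0
  0 0 0 0
After step 3: ants at (1,3),(1,3),(1,3)
  0 0 0 0
  0 0 6 7
  0 0 0 0
  0 0 0 0
  0 0 0 0
After step 4: ants at (1,2),(1,2),(1,2)
  0 0 0 0
  0 0 11 6
  0 0 0 0
  0 0 0 0
  0 0 0 0
After step 5: ants at (1,3),(1,3),(1,3)
  0 0 0 0
  0 0 10 11
  0 0 0 0
  0 0 0 0
  0 0 0 0
After step 6: ants at (1,2),(1,2),(1,2)
  0 0 0 0
  0 0 15 10
  0 0 0 0
  0 0 0 0
  0 0 0 0

0 0 0 0
0 0 15 10
0 0 0 0
0 0 0 0
0 0 0 0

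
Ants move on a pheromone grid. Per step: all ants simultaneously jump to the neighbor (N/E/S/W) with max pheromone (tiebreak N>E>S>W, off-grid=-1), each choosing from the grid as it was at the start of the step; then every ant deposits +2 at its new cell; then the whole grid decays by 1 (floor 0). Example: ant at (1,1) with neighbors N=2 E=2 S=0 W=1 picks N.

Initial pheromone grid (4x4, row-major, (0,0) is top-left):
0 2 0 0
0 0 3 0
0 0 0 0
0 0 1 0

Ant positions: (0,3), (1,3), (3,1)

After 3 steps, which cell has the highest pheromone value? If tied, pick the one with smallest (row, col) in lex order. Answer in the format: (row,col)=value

Answer: (1,2)=8

Derivation:
Step 1: ant0:(0,3)->S->(1,3) | ant1:(1,3)->W->(1,2) | ant2:(3,1)->E->(3,2)
  grid max=4 at (1,2)
Step 2: ant0:(1,3)->W->(1,2) | ant1:(1,2)->E->(1,3) | ant2:(3,2)->N->(2,2)
  grid max=5 at (1,2)
Step 3: ant0:(1,2)->E->(1,3) | ant1:(1,3)->W->(1,2) | ant2:(2,2)->N->(1,2)
  grid max=8 at (1,2)
Final grid:
  0 0 0 0
  0 0 8 3
  0 0 0 0
  0 0 0 0
Max pheromone 8 at (1,2)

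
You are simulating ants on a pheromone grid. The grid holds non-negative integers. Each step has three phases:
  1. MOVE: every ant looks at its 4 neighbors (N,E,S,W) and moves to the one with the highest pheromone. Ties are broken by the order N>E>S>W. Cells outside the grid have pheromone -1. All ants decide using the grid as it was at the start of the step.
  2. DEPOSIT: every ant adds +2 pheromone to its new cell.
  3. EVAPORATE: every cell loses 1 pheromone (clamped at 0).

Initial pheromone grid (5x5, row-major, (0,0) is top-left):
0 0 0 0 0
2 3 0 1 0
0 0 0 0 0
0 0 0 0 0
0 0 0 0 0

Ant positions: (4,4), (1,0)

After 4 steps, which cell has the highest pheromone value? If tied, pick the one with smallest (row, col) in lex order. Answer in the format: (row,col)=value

Step 1: ant0:(4,4)->N->(3,4) | ant1:(1,0)->E->(1,1)
  grid max=4 at (1,1)
Step 2: ant0:(3,4)->N->(2,4) | ant1:(1,1)->W->(1,0)
  grid max=3 at (1,1)
Step 3: ant0:(2,4)->N->(1,4) | ant1:(1,0)->E->(1,1)
  grid max=4 at (1,1)
Step 4: ant0:(1,4)->N->(0,4) | ant1:(1,1)->W->(1,0)
  grid max=3 at (1,1)
Final grid:
  0 0 0 0 1
  2 3 0 0 0
  0 0 0 0 0
  0 0 0 0 0
  0 0 0 0 0
Max pheromone 3 at (1,1)

Answer: (1,1)=3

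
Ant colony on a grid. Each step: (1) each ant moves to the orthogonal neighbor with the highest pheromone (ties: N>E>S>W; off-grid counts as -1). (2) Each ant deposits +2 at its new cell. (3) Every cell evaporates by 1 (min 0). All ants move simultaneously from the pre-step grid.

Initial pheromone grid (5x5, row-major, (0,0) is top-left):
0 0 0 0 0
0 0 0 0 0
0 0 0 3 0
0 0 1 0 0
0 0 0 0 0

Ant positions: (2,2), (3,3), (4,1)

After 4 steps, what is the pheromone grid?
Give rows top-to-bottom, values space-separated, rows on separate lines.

After step 1: ants at (2,3),(2,3),(3,1)
  0 0 0 0 0
  0 0 0 0 0
  0 0 0 6 0
  0 1 0 0 0
  0 0 0 0 0
After step 2: ants at (1,3),(1,3),(2,1)
  0 0 0 0 0
  0 0 0 3 0
  0 1 0 5 0
  0 0 0 0 0
  0 0 0 0 0
After step 3: ants at (2,3),(2,3),(1,1)
  0 0 0 0 0
  0 1 0 2 0
  0 0 0 8 0
  0 0 0 0 0
  0 0 0 0 0
After step 4: ants at (1,3),(1,3),(0,1)
  0 1 0 0 0
  0 0 0 5 0
  0 0 0 7 0
  0 0 0 0 0
  0 0 0 0 0

0 1 0 0 0
0 0 0 5 0
0 0 0 7 0
0 0 0 0 0
0 0 0 0 0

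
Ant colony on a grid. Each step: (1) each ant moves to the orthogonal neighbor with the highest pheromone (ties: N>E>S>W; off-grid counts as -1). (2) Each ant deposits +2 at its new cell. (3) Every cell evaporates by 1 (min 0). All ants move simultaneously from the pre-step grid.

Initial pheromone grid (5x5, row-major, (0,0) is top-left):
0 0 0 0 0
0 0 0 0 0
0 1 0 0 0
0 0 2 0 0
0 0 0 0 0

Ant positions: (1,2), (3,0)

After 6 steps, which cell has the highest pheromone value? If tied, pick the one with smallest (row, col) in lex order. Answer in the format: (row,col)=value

Step 1: ant0:(1,2)->N->(0,2) | ant1:(3,0)->N->(2,0)
  grid max=1 at (0,2)
Step 2: ant0:(0,2)->E->(0,3) | ant1:(2,0)->N->(1,0)
  grid max=1 at (0,3)
Step 3: ant0:(0,3)->E->(0,4) | ant1:(1,0)->N->(0,0)
  grid max=1 at (0,0)
Step 4: ant0:(0,4)->S->(1,4) | ant1:(0,0)->E->(0,1)
  grid max=1 at (0,1)
Step 5: ant0:(1,4)->N->(0,4) | ant1:(0,1)->E->(0,2)
  grid max=1 at (0,2)
Step 6: ant0:(0,4)->S->(1,4) | ant1:(0,2)->E->(0,3)
  grid max=1 at (0,3)
Final grid:
  0 0 0 1 0
  0 0 0 0 1
  0 0 0 0 0
  0 0 0 0 0
  0 0 0 0 0
Max pheromone 1 at (0,3)

Answer: (0,3)=1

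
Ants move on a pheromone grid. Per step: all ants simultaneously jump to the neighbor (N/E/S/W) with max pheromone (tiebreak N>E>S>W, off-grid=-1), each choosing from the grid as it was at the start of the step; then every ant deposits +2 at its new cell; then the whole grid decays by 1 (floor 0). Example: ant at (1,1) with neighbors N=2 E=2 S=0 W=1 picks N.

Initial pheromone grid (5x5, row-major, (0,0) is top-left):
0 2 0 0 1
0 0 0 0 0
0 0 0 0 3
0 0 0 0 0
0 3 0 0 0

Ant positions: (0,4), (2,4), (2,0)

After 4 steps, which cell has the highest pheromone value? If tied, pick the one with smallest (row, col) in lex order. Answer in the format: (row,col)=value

Step 1: ant0:(0,4)->S->(1,4) | ant1:(2,4)->N->(1,4) | ant2:(2,0)->N->(1,0)
  grid max=3 at (1,4)
Step 2: ant0:(1,4)->S->(2,4) | ant1:(1,4)->S->(2,4) | ant2:(1,0)->N->(0,0)
  grid max=5 at (2,4)
Step 3: ant0:(2,4)->N->(1,4) | ant1:(2,4)->N->(1,4) | ant2:(0,0)->E->(0,1)
  grid max=5 at (1,4)
Step 4: ant0:(1,4)->S->(2,4) | ant1:(1,4)->S->(2,4) | ant2:(0,1)->E->(0,2)
  grid max=7 at (2,4)
Final grid:
  0 0 1 0 0
  0 0 0 0 4
  0 0 0 0 7
  0 0 0 0 0
  0 0 0 0 0
Max pheromone 7 at (2,4)

Answer: (2,4)=7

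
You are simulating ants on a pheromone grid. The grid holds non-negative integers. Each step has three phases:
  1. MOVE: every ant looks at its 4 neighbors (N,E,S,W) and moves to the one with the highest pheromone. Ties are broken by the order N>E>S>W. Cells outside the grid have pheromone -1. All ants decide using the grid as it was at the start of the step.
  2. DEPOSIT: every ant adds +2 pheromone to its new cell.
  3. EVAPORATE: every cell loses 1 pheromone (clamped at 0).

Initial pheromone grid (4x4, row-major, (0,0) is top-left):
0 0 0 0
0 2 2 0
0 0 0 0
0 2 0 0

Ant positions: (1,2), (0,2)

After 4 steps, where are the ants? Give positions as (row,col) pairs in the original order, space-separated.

Step 1: ant0:(1,2)->W->(1,1) | ant1:(0,2)->S->(1,2)
  grid max=3 at (1,1)
Step 2: ant0:(1,1)->E->(1,2) | ant1:(1,2)->W->(1,1)
  grid max=4 at (1,1)
Step 3: ant0:(1,2)->W->(1,1) | ant1:(1,1)->E->(1,2)
  grid max=5 at (1,1)
Step 4: ant0:(1,1)->E->(1,2) | ant1:(1,2)->W->(1,1)
  grid max=6 at (1,1)

(1,2) (1,1)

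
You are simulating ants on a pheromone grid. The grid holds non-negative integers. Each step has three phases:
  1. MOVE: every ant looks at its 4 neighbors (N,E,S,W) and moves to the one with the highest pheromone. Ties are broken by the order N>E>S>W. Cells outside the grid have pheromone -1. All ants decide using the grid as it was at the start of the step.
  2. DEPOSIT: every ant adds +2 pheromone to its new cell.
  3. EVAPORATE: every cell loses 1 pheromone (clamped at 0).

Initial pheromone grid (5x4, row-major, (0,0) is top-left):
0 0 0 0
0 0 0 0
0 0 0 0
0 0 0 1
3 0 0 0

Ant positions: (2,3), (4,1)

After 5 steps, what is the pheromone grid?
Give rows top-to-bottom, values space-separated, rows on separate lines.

After step 1: ants at (3,3),(4,0)
  0 0 0 0
  0 0 0 0
  0 0 0 0
  0 0 0 2
  4 0 0 0
After step 2: ants at (2,3),(3,0)
  0 0 0 0
  0 0 0 0
  0 0 0 1
  1 0 0 1
  3 0 0 0
After step 3: ants at (3,3),(4,0)
  0 0 0 0
  0 0 0 0
  0 0 0 0
  0 0 0 2
  4 0 0 0
After step 4: ants at (2,3),(3,0)
  0 0 0 0
  0 0 0 0
  0 0 0 1
  1 0 0 1
  3 0 0 0
After step 5: ants at (3,3),(4,0)
  0 0 0 0
  0 0 0 0
  0 0 0 0
  0 0 0 2
  4 0 0 0

0 0 0 0
0 0 0 0
0 0 0 0
0 0 0 2
4 0 0 0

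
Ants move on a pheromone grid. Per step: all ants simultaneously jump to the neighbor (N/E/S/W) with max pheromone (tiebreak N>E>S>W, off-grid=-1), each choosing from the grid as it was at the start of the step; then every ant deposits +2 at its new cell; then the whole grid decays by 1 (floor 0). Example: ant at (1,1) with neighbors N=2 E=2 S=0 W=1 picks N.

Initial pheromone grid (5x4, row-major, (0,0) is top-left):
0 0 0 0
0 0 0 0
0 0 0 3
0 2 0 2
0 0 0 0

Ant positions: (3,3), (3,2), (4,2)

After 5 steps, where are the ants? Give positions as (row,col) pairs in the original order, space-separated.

Step 1: ant0:(3,3)->N->(2,3) | ant1:(3,2)->E->(3,3) | ant2:(4,2)->N->(3,2)
  grid max=4 at (2,3)
Step 2: ant0:(2,3)->S->(3,3) | ant1:(3,3)->N->(2,3) | ant2:(3,2)->E->(3,3)
  grid max=6 at (3,3)
Step 3: ant0:(3,3)->N->(2,3) | ant1:(2,3)->S->(3,3) | ant2:(3,3)->N->(2,3)
  grid max=8 at (2,3)
Step 4: ant0:(2,3)->S->(3,3) | ant1:(3,3)->N->(2,3) | ant2:(2,3)->S->(3,3)
  grid max=10 at (3,3)
Step 5: ant0:(3,3)->N->(2,3) | ant1:(2,3)->S->(3,3) | ant2:(3,3)->N->(2,3)
  grid max=12 at (2,3)

(2,3) (3,3) (2,3)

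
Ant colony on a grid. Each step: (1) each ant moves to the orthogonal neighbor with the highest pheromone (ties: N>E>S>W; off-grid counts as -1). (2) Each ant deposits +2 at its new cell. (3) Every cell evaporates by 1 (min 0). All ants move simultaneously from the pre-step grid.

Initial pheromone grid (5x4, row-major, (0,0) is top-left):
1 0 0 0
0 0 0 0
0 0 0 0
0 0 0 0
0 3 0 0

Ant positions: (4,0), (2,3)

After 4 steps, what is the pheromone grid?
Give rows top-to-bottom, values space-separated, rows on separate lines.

After step 1: ants at (4,1),(1,3)
  0 0 0 0
  0 0 0 1
  0 0 0 0
  0 0 0 0
  0 4 0 0
After step 2: ants at (3,1),(0,3)
  0 0 0 1
  0 0 0 0
  0 0 0 0
  0 1 0 0
  0 3 0 0
After step 3: ants at (4,1),(1,3)
  0 0 0 0
  0 0 0 1
  0 0 0 0
  0 0 0 0
  0 4 0 0
After step 4: ants at (3,1),(0,3)
  0 0 0 1
  0 0 0 0
  0 0 0 0
  0 1 0 0
  0 3 0 0

0 0 0 1
0 0 0 0
0 0 0 0
0 1 0 0
0 3 0 0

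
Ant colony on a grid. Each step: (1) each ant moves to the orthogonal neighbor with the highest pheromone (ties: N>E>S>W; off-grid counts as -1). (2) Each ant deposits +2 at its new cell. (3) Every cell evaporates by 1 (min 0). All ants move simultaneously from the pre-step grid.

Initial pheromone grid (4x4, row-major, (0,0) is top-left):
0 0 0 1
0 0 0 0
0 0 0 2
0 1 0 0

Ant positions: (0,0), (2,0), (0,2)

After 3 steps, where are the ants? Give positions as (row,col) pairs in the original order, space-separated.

Step 1: ant0:(0,0)->E->(0,1) | ant1:(2,0)->N->(1,0) | ant2:(0,2)->E->(0,3)
  grid max=2 at (0,3)
Step 2: ant0:(0,1)->E->(0,2) | ant1:(1,0)->N->(0,0) | ant2:(0,3)->S->(1,3)
  grid max=1 at (0,0)
Step 3: ant0:(0,2)->E->(0,3) | ant1:(0,0)->E->(0,1) | ant2:(1,3)->N->(0,3)
  grid max=4 at (0,3)

(0,3) (0,1) (0,3)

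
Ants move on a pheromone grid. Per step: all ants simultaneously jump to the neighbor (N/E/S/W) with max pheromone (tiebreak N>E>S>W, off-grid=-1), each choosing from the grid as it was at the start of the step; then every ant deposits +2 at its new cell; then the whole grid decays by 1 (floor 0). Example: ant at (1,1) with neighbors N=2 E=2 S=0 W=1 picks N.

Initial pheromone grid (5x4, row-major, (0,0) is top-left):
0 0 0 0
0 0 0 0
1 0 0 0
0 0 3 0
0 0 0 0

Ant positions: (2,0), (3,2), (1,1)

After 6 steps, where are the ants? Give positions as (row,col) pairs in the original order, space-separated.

Step 1: ant0:(2,0)->N->(1,0) | ant1:(3,2)->N->(2,2) | ant2:(1,1)->N->(0,1)
  grid max=2 at (3,2)
Step 2: ant0:(1,0)->N->(0,0) | ant1:(2,2)->S->(3,2) | ant2:(0,1)->E->(0,2)
  grid max=3 at (3,2)
Step 3: ant0:(0,0)->E->(0,1) | ant1:(3,2)->N->(2,2) | ant2:(0,2)->E->(0,3)
  grid max=2 at (3,2)
Step 4: ant0:(0,1)->E->(0,2) | ant1:(2,2)->S->(3,2) | ant2:(0,3)->S->(1,3)
  grid max=3 at (3,2)
Step 5: ant0:(0,2)->E->(0,3) | ant1:(3,2)->N->(2,2) | ant2:(1,3)->N->(0,3)
  grid max=3 at (0,3)
Step 6: ant0:(0,3)->S->(1,3) | ant1:(2,2)->S->(3,2) | ant2:(0,3)->S->(1,3)
  grid max=3 at (1,3)

(1,3) (3,2) (1,3)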